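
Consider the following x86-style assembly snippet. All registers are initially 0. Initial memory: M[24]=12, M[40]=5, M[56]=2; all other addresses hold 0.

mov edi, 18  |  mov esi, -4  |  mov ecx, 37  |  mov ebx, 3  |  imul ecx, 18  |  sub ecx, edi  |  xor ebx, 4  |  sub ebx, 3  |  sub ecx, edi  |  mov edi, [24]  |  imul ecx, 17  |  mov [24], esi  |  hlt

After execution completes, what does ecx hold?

10710

mov edi, 18 → edi=18
mov esi, -4 → esi=-4
mov ecx, 37 → ecx=37
mov ebx, 3 → ebx=3
imul ecx, 18 → ecx=37*18=666
sub ecx, edi → ecx=666-18=648
xor ebx, 4 → ebx=3^4=7
sub ebx, 3 → ebx=7-3=4
sub ecx, edi → ecx=648-18=630
mov edi, [24] → edi=M[24]=12
imul ecx, 17 → ecx=630*17=10710
mov [24], esi → M[24]=-4
halt.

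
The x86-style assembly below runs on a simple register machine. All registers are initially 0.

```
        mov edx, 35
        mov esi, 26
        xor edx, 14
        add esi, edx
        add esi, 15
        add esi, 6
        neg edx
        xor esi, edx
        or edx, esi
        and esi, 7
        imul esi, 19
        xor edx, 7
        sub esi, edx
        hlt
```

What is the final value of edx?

mov edx, 35 → edx=35
mov esi, 26 → esi=26
xor edx, 14 → edx=35^14=45
add esi, edx → esi=26+45=71
add esi, 15 → esi=71+15=86
add esi, 6 → esi=86+6=92
neg edx → edx=-(45)=-45
xor esi, edx → esi=92^(-45)=-113
or edx, esi → edx=(-45)|(-113)=-33
and esi, 7 → esi=(-113)&7=7
imul esi, 19 → esi=7*19=133
xor edx, 7 → edx=(-33)^7=-40
sub esi, edx → esi=133-(-40)=173
halt.

-40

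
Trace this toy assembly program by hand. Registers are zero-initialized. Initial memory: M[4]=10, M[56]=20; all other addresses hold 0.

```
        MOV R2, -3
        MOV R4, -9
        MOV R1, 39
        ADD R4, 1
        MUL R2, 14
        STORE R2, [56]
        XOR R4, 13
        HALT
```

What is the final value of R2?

-42

MOV R2, -3 → R2=-3
MOV R4, -9 → R4=-9
MOV R1, 39 → R1=39
ADD R4, 1 → R4=(-9)+1=-8
MUL R2, 14 → R2=(-3)*14=-42
STORE R2, [56] → M[56]=-42
XOR R4, 13 → R4=(-8)^13=-11
halt.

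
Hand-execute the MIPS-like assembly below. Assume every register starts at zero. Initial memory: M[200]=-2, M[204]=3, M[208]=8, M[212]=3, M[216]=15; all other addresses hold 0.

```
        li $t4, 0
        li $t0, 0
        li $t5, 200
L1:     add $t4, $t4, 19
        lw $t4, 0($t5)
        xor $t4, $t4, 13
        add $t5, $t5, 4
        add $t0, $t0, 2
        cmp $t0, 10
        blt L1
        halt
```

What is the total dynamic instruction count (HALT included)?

39

after li $t4, 0: $t4=0
after li $t0, 0: $t0=0
after li $t5, 200: $t5=200
after add $t4, $t4, 19: $t4=0+19=19
after lw $t4, 0($t5): $t4=M[200]=-2
after xor $t4, $t4, 13: $t4=(-2)^13=-13
after add $t5, $t5, 4: $t5=200+4=204
after add $t0, $t0, 2: $t0=0+2=2
cmp $t0, 10  (cmp 2,10)
blt L1: taken
after add $t4, $t4, 19: $t4=(-13)+19=6
after lw $t4, 0($t5): $t4=M[204]=3
after xor $t4, $t4, 13: $t4=3^13=14
after add $t5, $t5, 4: $t5=204+4=208
after add $t0, $t0, 2: $t0=2+2=4
cmp $t0, 10  (cmp 4,10)
blt L1: taken
after add $t4, $t4, 19: $t4=14+19=33
after lw $t4, 0($t5): $t4=M[208]=8
after xor $t4, $t4, 13: $t4=8^13=5
after add $t5, $t5, 4: $t5=208+4=212
after add $t0, $t0, 2: $t0=4+2=6
cmp $t0, 10  (cmp 6,10)
blt L1: taken
after add $t4, $t4, 19: $t4=5+19=24
after lw $t4, 0($t5): $t4=M[212]=3
after xor $t4, $t4, 13: $t4=3^13=14
after add $t5, $t5, 4: $t5=212+4=216
after add $t0, $t0, 2: $t0=6+2=8
cmp $t0, 10  (cmp 8,10)
blt L1: taken
after add $t4, $t4, 19: $t4=14+19=33
after lw $t4, 0($t5): $t4=M[216]=15
after xor $t4, $t4, 13: $t4=15^13=2
after add $t5, $t5, 4: $t5=216+4=220
after add $t0, $t0, 2: $t0=8+2=10
cmp $t0, 10  (cmp 10,10)
blt L1: not taken
halt.
Total executed instructions: 39.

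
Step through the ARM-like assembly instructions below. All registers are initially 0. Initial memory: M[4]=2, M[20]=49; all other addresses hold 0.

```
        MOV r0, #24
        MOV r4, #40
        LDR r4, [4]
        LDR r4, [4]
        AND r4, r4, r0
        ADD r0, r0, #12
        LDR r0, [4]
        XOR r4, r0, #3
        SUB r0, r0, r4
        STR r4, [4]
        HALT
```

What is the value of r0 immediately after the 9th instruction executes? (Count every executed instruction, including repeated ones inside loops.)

r0=24
r4=40
r4=M[4]=2
r4=M[4]=2
r4=2&24=0
r0=24+12=36
r0=M[4]=2
r4=2^3=1
r0=2-1=1
After step 9: r0 = 1.

1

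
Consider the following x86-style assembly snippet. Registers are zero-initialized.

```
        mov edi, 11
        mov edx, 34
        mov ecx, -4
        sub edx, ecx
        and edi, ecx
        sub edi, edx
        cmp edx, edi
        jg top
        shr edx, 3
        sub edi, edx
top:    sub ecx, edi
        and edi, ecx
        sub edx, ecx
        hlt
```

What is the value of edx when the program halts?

edi=11
edx=34
ecx=-4
edx=34-(-4)=38
edi=11&(-4)=8
edi=8-38=-30
cmp edx, edi  (cmp 38,-30)
jg top: taken
ecx=(-4)-(-30)=26
edi=(-30)&26=2
edx=38-26=12
halt.

12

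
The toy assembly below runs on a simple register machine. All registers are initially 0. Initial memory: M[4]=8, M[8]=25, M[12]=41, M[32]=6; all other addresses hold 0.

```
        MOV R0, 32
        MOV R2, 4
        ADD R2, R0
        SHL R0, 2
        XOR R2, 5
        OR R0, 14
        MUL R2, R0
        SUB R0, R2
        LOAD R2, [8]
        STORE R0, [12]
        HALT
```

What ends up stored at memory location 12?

-4544

after MOV R0, 32: R0=32
after MOV R2, 4: R2=4
after ADD R2, R0: R2=4+32=36
after SHL R0, 2: R0=32<<2=128
after XOR R2, 5: R2=36^5=33
after OR R0, 14: R0=128|14=142
after MUL R2, R0: R2=33*142=4686
after SUB R0, R2: R0=142-4686=-4544
after LOAD R2, [8]: R2=M[8]=25
STORE R0, [12] → M[12]=-4544
halt.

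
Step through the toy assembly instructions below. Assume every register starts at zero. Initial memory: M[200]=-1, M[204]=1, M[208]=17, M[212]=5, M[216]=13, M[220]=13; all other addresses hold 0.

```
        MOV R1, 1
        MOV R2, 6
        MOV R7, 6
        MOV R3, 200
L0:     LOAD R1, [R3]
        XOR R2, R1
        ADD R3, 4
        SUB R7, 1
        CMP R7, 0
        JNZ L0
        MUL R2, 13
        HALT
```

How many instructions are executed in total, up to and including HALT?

MOV R1, 1 → R1=1
MOV R2, 6 → R2=6
MOV R7, 6 → R7=6
MOV R3, 200 → R3=200
LOAD R1, [R3] → R1=M[200]=-1
XOR R2, R1 → R2=6^(-1)=-7
ADD R3, 4 → R3=200+4=204
SUB R7, 1 → R7=6-1=5
CMP R7, 0  (cmp 5,0)
JNZ L0: taken
LOAD R1, [R3] → R1=M[204]=1
XOR R2, R1 → R2=(-7)^1=-8
ADD R3, 4 → R3=204+4=208
SUB R7, 1 → R7=5-1=4
CMP R7, 0  (cmp 4,0)
JNZ L0: taken
LOAD R1, [R3] → R1=M[208]=17
XOR R2, R1 → R2=(-8)^17=-23
ADD R3, 4 → R3=208+4=212
SUB R7, 1 → R7=4-1=3
CMP R7, 0  (cmp 3,0)
JNZ L0: taken
LOAD R1, [R3] → R1=M[212]=5
XOR R2, R1 → R2=(-23)^5=-20
ADD R3, 4 → R3=212+4=216
SUB R7, 1 → R7=3-1=2
CMP R7, 0  (cmp 2,0)
JNZ L0: taken
LOAD R1, [R3] → R1=M[216]=13
XOR R2, R1 → R2=(-20)^13=-31
ADD R3, 4 → R3=216+4=220
SUB R7, 1 → R7=2-1=1
CMP R7, 0  (cmp 1,0)
JNZ L0: taken
LOAD R1, [R3] → R1=M[220]=13
XOR R2, R1 → R2=(-31)^13=-20
ADD R3, 4 → R3=220+4=224
SUB R7, 1 → R7=1-1=0
CMP R7, 0  (cmp 0,0)
JNZ L0: not taken
MUL R2, 13 → R2=(-20)*13=-260
halt.
Total executed instructions: 42.

42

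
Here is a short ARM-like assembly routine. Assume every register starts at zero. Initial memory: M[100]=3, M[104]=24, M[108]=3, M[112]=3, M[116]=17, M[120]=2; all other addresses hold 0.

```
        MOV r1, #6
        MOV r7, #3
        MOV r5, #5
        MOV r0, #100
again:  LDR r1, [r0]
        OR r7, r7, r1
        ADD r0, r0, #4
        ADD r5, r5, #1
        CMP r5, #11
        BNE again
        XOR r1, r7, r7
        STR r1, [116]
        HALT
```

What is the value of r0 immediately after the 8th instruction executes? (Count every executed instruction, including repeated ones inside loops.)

104

after MOV r1, #6: r1=6
after MOV r7, #3: r7=3
after MOV r5, #5: r5=5
after MOV r0, #100: r0=100
after LDR r1, [r0]: r1=M[100]=3
after OR r7, r7, r1: r7=3|3=3
after ADD r0, r0, #4: r0=100+4=104
after ADD r5, r5, #1: r5=5+1=6
After step 8: r0 = 104.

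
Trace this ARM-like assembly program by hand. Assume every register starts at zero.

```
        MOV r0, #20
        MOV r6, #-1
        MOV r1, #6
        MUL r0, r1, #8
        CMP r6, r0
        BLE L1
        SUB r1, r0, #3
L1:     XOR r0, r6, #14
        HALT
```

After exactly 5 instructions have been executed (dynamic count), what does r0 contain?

after MOV r0, #20: r0=20
after MOV r6, #-1: r6=-1
after MOV r1, #6: r1=6
after MUL r0, r1, #8: r0=6*8=48
CMP r6, r0  (cmp -1,48)
After step 5: r0 = 48.

48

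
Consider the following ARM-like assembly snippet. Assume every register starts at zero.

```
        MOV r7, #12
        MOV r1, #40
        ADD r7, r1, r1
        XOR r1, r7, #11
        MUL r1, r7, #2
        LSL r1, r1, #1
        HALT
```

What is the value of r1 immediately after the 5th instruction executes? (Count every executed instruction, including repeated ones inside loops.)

after MOV r7, #12: r7=12
after MOV r1, #40: r1=40
after ADD r7, r1, r1: r7=40+40=80
after XOR r1, r7, #11: r1=80^11=91
after MUL r1, r7, #2: r1=80*2=160
After step 5: r1 = 160.

160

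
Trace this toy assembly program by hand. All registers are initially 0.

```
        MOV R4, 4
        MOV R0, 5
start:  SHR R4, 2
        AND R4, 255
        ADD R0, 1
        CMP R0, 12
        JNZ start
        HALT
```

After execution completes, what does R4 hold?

MOV R4, 4 → R4=4
MOV R0, 5 → R0=5
SHR R4, 2 → R4=4>>2=1
AND R4, 255 → R4=1&255=1
ADD R0, 1 → R0=5+1=6
CMP R0, 12  (cmp 6,12)
JNZ start: taken
SHR R4, 2 → R4=1>>2=0
AND R4, 255 → R4=0&255=0
ADD R0, 1 → R0=6+1=7
CMP R0, 12  (cmp 7,12)
JNZ start: taken
SHR R4, 2 → R4=0>>2=0
AND R4, 255 → R4=0&255=0
ADD R0, 1 → R0=7+1=8
CMP R0, 12  (cmp 8,12)
JNZ start: taken
SHR R4, 2 → R4=0>>2=0
AND R4, 255 → R4=0&255=0
ADD R0, 1 → R0=8+1=9
CMP R0, 12  (cmp 9,12)
JNZ start: taken
SHR R4, 2 → R4=0>>2=0
AND R4, 255 → R4=0&255=0
ADD R0, 1 → R0=9+1=10
CMP R0, 12  (cmp 10,12)
JNZ start: taken
SHR R4, 2 → R4=0>>2=0
AND R4, 255 → R4=0&255=0
ADD R0, 1 → R0=10+1=11
CMP R0, 12  (cmp 11,12)
JNZ start: taken
SHR R4, 2 → R4=0>>2=0
AND R4, 255 → R4=0&255=0
ADD R0, 1 → R0=11+1=12
CMP R0, 12  (cmp 12,12)
JNZ start: not taken
halt.

0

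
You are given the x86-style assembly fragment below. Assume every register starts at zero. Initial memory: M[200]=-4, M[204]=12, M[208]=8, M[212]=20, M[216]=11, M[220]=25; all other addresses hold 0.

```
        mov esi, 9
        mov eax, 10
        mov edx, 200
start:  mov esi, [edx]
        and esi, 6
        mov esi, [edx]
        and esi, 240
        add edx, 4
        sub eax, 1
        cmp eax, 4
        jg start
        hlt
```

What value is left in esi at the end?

16

mov esi, 9 → esi=9
mov eax, 10 → eax=10
mov edx, 200 → edx=200
mov esi, [edx] → esi=M[200]=-4
and esi, 6 → esi=(-4)&6=4
mov esi, [edx] → esi=M[200]=-4
and esi, 240 → esi=(-4)&240=240
add edx, 4 → edx=200+4=204
sub eax, 1 → eax=10-1=9
cmp eax, 4  (cmp 9,4)
jg start: taken
mov esi, [edx] → esi=M[204]=12
and esi, 6 → esi=12&6=4
mov esi, [edx] → esi=M[204]=12
and esi, 240 → esi=12&240=0
add edx, 4 → edx=204+4=208
sub eax, 1 → eax=9-1=8
cmp eax, 4  (cmp 8,4)
jg start: taken
mov esi, [edx] → esi=M[208]=8
and esi, 6 → esi=8&6=0
mov esi, [edx] → esi=M[208]=8
and esi, 240 → esi=8&240=0
add edx, 4 → edx=208+4=212
sub eax, 1 → eax=8-1=7
cmp eax, 4  (cmp 7,4)
jg start: taken
mov esi, [edx] → esi=M[212]=20
and esi, 6 → esi=20&6=4
mov esi, [edx] → esi=M[212]=20
and esi, 240 → esi=20&240=16
add edx, 4 → edx=212+4=216
sub eax, 1 → eax=7-1=6
cmp eax, 4  (cmp 6,4)
jg start: taken
mov esi, [edx] → esi=M[216]=11
and esi, 6 → esi=11&6=2
mov esi, [edx] → esi=M[216]=11
and esi, 240 → esi=11&240=0
add edx, 4 → edx=216+4=220
sub eax, 1 → eax=6-1=5
cmp eax, 4  (cmp 5,4)
jg start: taken
mov esi, [edx] → esi=M[220]=25
and esi, 6 → esi=25&6=0
mov esi, [edx] → esi=M[220]=25
and esi, 240 → esi=25&240=16
add edx, 4 → edx=220+4=224
sub eax, 1 → eax=5-1=4
cmp eax, 4  (cmp 4,4)
jg start: not taken
halt.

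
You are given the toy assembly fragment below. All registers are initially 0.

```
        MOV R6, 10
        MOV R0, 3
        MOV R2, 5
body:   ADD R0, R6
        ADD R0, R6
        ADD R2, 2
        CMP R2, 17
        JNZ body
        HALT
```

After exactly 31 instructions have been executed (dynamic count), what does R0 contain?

123

MOV R6, 10 → R6=10
MOV R0, 3 → R0=3
MOV R2, 5 → R2=5
ADD R0, R6 → R0=3+10=13
ADD R0, R6 → R0=13+10=23
ADD R2, 2 → R2=5+2=7
CMP R2, 17  (cmp 7,17)
JNZ body: taken
ADD R0, R6 → R0=23+10=33
ADD R0, R6 → R0=33+10=43
ADD R2, 2 → R2=7+2=9
CMP R2, 17  (cmp 9,17)
JNZ body: taken
ADD R0, R6 → R0=43+10=53
ADD R0, R6 → R0=53+10=63
ADD R2, 2 → R2=9+2=11
CMP R2, 17  (cmp 11,17)
JNZ body: taken
ADD R0, R6 → R0=63+10=73
ADD R0, R6 → R0=73+10=83
ADD R2, 2 → R2=11+2=13
CMP R2, 17  (cmp 13,17)
JNZ body: taken
ADD R0, R6 → R0=83+10=93
ADD R0, R6 → R0=93+10=103
ADD R2, 2 → R2=13+2=15
CMP R2, 17  (cmp 15,17)
JNZ body: taken
ADD R0, R6 → R0=103+10=113
ADD R0, R6 → R0=113+10=123
ADD R2, 2 → R2=15+2=17
After step 31: R0 = 123.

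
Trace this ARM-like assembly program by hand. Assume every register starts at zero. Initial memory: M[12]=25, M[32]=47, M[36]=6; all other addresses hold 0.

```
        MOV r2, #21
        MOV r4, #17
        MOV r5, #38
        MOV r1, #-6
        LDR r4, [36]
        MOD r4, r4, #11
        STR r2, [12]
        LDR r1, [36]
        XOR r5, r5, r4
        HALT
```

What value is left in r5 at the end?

MOV r2, #21 → r2=21
MOV r4, #17 → r4=17
MOV r5, #38 → r5=38
MOV r1, #-6 → r1=-6
LDR r4, [36] → r4=M[36]=6
MOD r4, r4, #11 → r4=6%11=6
STR r2, [12] → M[12]=21
LDR r1, [36] → r1=M[36]=6
XOR r5, r5, r4 → r5=38^6=32
halt.

32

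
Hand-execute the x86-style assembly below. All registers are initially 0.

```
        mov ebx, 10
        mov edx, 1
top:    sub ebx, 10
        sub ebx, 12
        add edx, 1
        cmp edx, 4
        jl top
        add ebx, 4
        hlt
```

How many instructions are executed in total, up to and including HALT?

after mov ebx, 10: ebx=10
after mov edx, 1: edx=1
after sub ebx, 10: ebx=10-10=0
after sub ebx, 12: ebx=0-12=-12
after add edx, 1: edx=1+1=2
cmp edx, 4  (cmp 2,4)
jl top: taken
after sub ebx, 10: ebx=(-12)-10=-22
after sub ebx, 12: ebx=(-22)-12=-34
after add edx, 1: edx=2+1=3
cmp edx, 4  (cmp 3,4)
jl top: taken
after sub ebx, 10: ebx=(-34)-10=-44
after sub ebx, 12: ebx=(-44)-12=-56
after add edx, 1: edx=3+1=4
cmp edx, 4  (cmp 4,4)
jl top: not taken
after add ebx, 4: ebx=(-56)+4=-52
halt.
Total executed instructions: 19.

19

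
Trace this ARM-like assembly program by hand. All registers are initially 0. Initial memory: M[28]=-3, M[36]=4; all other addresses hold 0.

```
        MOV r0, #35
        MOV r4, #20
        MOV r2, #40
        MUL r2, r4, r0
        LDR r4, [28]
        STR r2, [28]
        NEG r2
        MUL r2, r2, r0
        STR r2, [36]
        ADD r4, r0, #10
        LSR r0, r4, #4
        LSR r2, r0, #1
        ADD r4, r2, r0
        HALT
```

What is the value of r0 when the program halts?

r0=35
r4=20
r2=40
r2=20*35=700
r4=M[28]=-3
STR r2, [28] → M[28]=700
r2=-(700)=-700
r2=(-700)*35=-24500
STR r2, [36] → M[36]=-24500
r4=35+10=45
r0=45>>4=2
r2=2>>1=1
r4=1+2=3
halt.

2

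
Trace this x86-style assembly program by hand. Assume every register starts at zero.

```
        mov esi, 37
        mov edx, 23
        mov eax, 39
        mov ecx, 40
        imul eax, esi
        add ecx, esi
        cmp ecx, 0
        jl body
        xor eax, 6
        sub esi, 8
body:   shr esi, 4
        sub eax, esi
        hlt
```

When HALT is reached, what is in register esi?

after mov esi, 37: esi=37
after mov edx, 23: edx=23
after mov eax, 39: eax=39
after mov ecx, 40: ecx=40
after imul eax, esi: eax=39*37=1443
after add ecx, esi: ecx=40+37=77
cmp ecx, 0  (cmp 77,0)
jl body: not taken
after xor eax, 6: eax=1443^6=1445
after sub esi, 8: esi=37-8=29
after shr esi, 4: esi=29>>4=1
after sub eax, esi: eax=1445-1=1444
halt.

1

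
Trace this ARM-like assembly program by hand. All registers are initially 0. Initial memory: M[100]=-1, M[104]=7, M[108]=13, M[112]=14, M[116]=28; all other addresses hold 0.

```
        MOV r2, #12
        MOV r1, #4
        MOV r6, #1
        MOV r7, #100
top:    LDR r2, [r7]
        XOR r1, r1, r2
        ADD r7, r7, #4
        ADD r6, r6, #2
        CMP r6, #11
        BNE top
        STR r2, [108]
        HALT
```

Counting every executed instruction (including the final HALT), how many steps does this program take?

r2=12
r1=4
r6=1
r7=100
r2=M[100]=-1
r1=4^(-1)=-5
r7=100+4=104
r6=1+2=3
CMP r6, #11  (cmp 3,11)
BNE top: taken
r2=M[104]=7
r1=(-5)^7=-4
r7=104+4=108
r6=3+2=5
CMP r6, #11  (cmp 5,11)
BNE top: taken
r2=M[108]=13
r1=(-4)^13=-15
r7=108+4=112
r6=5+2=7
CMP r6, #11  (cmp 7,11)
BNE top: taken
r2=M[112]=14
r1=(-15)^14=-1
r7=112+4=116
r6=7+2=9
CMP r6, #11  (cmp 9,11)
BNE top: taken
r2=M[116]=28
r1=(-1)^28=-29
r7=116+4=120
r6=9+2=11
CMP r6, #11  (cmp 11,11)
BNE top: not taken
STR r2, [108] → M[108]=28
halt.
Total executed instructions: 36.

36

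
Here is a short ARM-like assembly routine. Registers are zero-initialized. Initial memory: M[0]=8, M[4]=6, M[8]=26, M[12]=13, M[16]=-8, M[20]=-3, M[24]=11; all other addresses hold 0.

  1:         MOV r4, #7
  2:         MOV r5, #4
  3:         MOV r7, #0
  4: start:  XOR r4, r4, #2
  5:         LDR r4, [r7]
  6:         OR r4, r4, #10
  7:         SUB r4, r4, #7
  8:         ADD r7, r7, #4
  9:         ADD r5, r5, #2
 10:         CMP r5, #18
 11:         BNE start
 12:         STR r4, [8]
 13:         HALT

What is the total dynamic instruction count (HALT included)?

61

after MOV r4, #7: r4=7
after MOV r5, #4: r5=4
after MOV r7, #0: r7=0
after XOR r4, r4, #2: r4=7^2=5
after LDR r4, [r7]: r4=M[0]=8
after OR r4, r4, #10: r4=8|10=10
after SUB r4, r4, #7: r4=10-7=3
after ADD r7, r7, #4: r7=0+4=4
after ADD r5, r5, #2: r5=4+2=6
CMP r5, #18  (cmp 6,18)
BNE start: taken
after XOR r4, r4, #2: r4=3^2=1
after LDR r4, [r7]: r4=M[4]=6
after OR r4, r4, #10: r4=6|10=14
after SUB r4, r4, #7: r4=14-7=7
after ADD r7, r7, #4: r7=4+4=8
after ADD r5, r5, #2: r5=6+2=8
CMP r5, #18  (cmp 8,18)
BNE start: taken
after XOR r4, r4, #2: r4=7^2=5
after LDR r4, [r7]: r4=M[8]=26
after OR r4, r4, #10: r4=26|10=26
after SUB r4, r4, #7: r4=26-7=19
after ADD r7, r7, #4: r7=8+4=12
after ADD r5, r5, #2: r5=8+2=10
CMP r5, #18  (cmp 10,18)
BNE start: taken
after XOR r4, r4, #2: r4=19^2=17
after LDR r4, [r7]: r4=M[12]=13
after OR r4, r4, #10: r4=13|10=15
after SUB r4, r4, #7: r4=15-7=8
after ADD r7, r7, #4: r7=12+4=16
after ADD r5, r5, #2: r5=10+2=12
CMP r5, #18  (cmp 12,18)
BNE start: taken
after XOR r4, r4, #2: r4=8^2=10
after LDR r4, [r7]: r4=M[16]=-8
after OR r4, r4, #10: r4=(-8)|10=-6
after SUB r4, r4, #7: r4=(-6)-7=-13
after ADD r7, r7, #4: r7=16+4=20
after ADD r5, r5, #2: r5=12+2=14
CMP r5, #18  (cmp 14,18)
BNE start: taken
after XOR r4, r4, #2: r4=(-13)^2=-15
after LDR r4, [r7]: r4=M[20]=-3
after OR r4, r4, #10: r4=(-3)|10=-1
after SUB r4, r4, #7: r4=(-1)-7=-8
after ADD r7, r7, #4: r7=20+4=24
after ADD r5, r5, #2: r5=14+2=16
CMP r5, #18  (cmp 16,18)
BNE start: taken
after XOR r4, r4, #2: r4=(-8)^2=-6
after LDR r4, [r7]: r4=M[24]=11
after OR r4, r4, #10: r4=11|10=11
after SUB r4, r4, #7: r4=11-7=4
after ADD r7, r7, #4: r7=24+4=28
after ADD r5, r5, #2: r5=16+2=18
CMP r5, #18  (cmp 18,18)
BNE start: not taken
STR r4, [8] → M[8]=4
halt.
Total executed instructions: 61.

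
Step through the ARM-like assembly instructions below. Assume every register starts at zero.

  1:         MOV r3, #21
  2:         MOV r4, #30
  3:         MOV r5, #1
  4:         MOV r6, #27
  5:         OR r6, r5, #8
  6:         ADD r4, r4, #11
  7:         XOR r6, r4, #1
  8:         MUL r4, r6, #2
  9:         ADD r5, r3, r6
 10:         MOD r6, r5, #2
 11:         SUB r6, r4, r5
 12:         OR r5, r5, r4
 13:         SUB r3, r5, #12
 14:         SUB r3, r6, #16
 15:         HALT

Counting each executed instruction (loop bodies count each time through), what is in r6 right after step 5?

MOV r3, #21 → r3=21
MOV r4, #30 → r4=30
MOV r5, #1 → r5=1
MOV r6, #27 → r6=27
OR r6, r5, #8 → r6=1|8=9
After step 5: r6 = 9.

9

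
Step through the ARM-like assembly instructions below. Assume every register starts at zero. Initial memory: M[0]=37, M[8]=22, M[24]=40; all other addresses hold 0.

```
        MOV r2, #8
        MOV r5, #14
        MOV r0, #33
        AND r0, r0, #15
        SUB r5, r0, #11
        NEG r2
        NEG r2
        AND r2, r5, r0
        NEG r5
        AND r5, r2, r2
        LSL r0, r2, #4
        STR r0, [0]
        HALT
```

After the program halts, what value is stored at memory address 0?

0

MOV r2, #8 → r2=8
MOV r5, #14 → r5=14
MOV r0, #33 → r0=33
AND r0, r0, #15 → r0=33&15=1
SUB r5, r0, #11 → r5=1-11=-10
NEG r2 → r2=-(8)=-8
NEG r2 → r2=-(-8)=8
AND r2, r5, r0 → r2=(-10)&1=0
NEG r5 → r5=-(-10)=10
AND r5, r2, r2 → r5=0&0=0
LSL r0, r2, #4 → r0=0<<4=0
STR r0, [0] → M[0]=0
halt.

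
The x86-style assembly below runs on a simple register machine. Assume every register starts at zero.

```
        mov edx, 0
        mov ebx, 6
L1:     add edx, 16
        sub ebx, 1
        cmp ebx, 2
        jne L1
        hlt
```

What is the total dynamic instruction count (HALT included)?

19

after mov edx, 0: edx=0
after mov ebx, 6: ebx=6
after add edx, 16: edx=0+16=16
after sub ebx, 1: ebx=6-1=5
cmp ebx, 2  (cmp 5,2)
jne L1: taken
after add edx, 16: edx=16+16=32
after sub ebx, 1: ebx=5-1=4
cmp ebx, 2  (cmp 4,2)
jne L1: taken
after add edx, 16: edx=32+16=48
after sub ebx, 1: ebx=4-1=3
cmp ebx, 2  (cmp 3,2)
jne L1: taken
after add edx, 16: edx=48+16=64
after sub ebx, 1: ebx=3-1=2
cmp ebx, 2  (cmp 2,2)
jne L1: not taken
halt.
Total executed instructions: 19.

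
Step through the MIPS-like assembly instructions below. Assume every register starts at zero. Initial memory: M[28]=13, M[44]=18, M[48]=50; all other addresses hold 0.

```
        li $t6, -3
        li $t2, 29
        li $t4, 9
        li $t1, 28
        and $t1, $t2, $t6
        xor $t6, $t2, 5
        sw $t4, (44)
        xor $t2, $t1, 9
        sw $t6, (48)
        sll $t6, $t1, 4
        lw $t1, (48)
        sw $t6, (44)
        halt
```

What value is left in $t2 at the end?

20

after li $t6, -3: $t6=-3
after li $t2, 29: $t2=29
after li $t4, 9: $t4=9
after li $t1, 28: $t1=28
after and $t1, $t2, $t6: $t1=29&(-3)=29
after xor $t6, $t2, 5: $t6=29^5=24
sw $t4, (44) → M[44]=9
after xor $t2, $t1, 9: $t2=29^9=20
sw $t6, (48) → M[48]=24
after sll $t6, $t1, 4: $t6=29<<4=464
after lw $t1, (48): $t1=M[48]=24
sw $t6, (44) → M[44]=464
halt.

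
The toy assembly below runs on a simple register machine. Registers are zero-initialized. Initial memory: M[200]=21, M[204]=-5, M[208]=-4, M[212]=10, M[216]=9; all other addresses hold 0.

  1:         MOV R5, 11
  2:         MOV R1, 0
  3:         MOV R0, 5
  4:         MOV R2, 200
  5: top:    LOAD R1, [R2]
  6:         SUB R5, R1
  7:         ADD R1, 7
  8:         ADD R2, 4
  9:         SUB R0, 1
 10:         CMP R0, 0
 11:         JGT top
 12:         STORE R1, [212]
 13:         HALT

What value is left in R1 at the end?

16

R5=11
R1=0
R0=5
R2=200
R1=M[200]=21
R5=11-21=-10
R1=21+7=28
R2=200+4=204
R0=5-1=4
CMP R0, 0  (cmp 4,0)
JGT top: taken
R1=M[204]=-5
R5=(-10)-(-5)=-5
R1=(-5)+7=2
R2=204+4=208
R0=4-1=3
CMP R0, 0  (cmp 3,0)
JGT top: taken
R1=M[208]=-4
R5=(-5)-(-4)=-1
R1=(-4)+7=3
R2=208+4=212
R0=3-1=2
CMP R0, 0  (cmp 2,0)
JGT top: taken
R1=M[212]=10
R5=(-1)-10=-11
R1=10+7=17
R2=212+4=216
R0=2-1=1
CMP R0, 0  (cmp 1,0)
JGT top: taken
R1=M[216]=9
R5=(-11)-9=-20
R1=9+7=16
R2=216+4=220
R0=1-1=0
CMP R0, 0  (cmp 0,0)
JGT top: not taken
STORE R1, [212] → M[212]=16
halt.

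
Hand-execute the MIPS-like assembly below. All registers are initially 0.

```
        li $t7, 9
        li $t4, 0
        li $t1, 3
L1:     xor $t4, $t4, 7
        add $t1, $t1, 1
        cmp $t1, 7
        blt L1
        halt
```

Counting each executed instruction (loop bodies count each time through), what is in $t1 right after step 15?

6

after li $t7, 9: $t7=9
after li $t4, 0: $t4=0
after li $t1, 3: $t1=3
after xor $t4, $t4, 7: $t4=0^7=7
after add $t1, $t1, 1: $t1=3+1=4
cmp $t1, 7  (cmp 4,7)
blt L1: taken
after xor $t4, $t4, 7: $t4=7^7=0
after add $t1, $t1, 1: $t1=4+1=5
cmp $t1, 7  (cmp 5,7)
blt L1: taken
after xor $t4, $t4, 7: $t4=0^7=7
after add $t1, $t1, 1: $t1=5+1=6
cmp $t1, 7  (cmp 6,7)
blt L1: taken
After step 15: $t1 = 6.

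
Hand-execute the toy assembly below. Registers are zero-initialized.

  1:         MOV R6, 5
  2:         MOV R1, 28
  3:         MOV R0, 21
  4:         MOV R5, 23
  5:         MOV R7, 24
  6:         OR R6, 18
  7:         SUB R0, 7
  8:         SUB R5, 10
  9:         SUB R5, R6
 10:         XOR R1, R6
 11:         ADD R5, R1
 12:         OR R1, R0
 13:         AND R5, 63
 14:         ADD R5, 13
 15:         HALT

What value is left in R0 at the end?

MOV R6, 5 → R6=5
MOV R1, 28 → R1=28
MOV R0, 21 → R0=21
MOV R5, 23 → R5=23
MOV R7, 24 → R7=24
OR R6, 18 → R6=5|18=23
SUB R0, 7 → R0=21-7=14
SUB R5, 10 → R5=23-10=13
SUB R5, R6 → R5=13-23=-10
XOR R1, R6 → R1=28^23=11
ADD R5, R1 → R5=(-10)+11=1
OR R1, R0 → R1=11|14=15
AND R5, 63 → R5=1&63=1
ADD R5, 13 → R5=1+13=14
halt.

14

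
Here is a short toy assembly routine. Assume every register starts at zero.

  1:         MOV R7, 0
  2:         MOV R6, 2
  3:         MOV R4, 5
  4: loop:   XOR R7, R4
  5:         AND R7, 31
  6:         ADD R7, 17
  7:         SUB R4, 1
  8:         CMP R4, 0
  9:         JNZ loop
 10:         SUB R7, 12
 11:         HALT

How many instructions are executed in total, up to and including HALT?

after MOV R7, 0: R7=0
after MOV R6, 2: R6=2
after MOV R4, 5: R4=5
after XOR R7, R4: R7=0^5=5
after AND R7, 31: R7=5&31=5
after ADD R7, 17: R7=5+17=22
after SUB R4, 1: R4=5-1=4
CMP R4, 0  (cmp 4,0)
JNZ loop: taken
after XOR R7, R4: R7=22^4=18
after AND R7, 31: R7=18&31=18
after ADD R7, 17: R7=18+17=35
after SUB R4, 1: R4=4-1=3
CMP R4, 0  (cmp 3,0)
JNZ loop: taken
after XOR R7, R4: R7=35^3=32
after AND R7, 31: R7=32&31=0
after ADD R7, 17: R7=0+17=17
after SUB R4, 1: R4=3-1=2
CMP R4, 0  (cmp 2,0)
JNZ loop: taken
after XOR R7, R4: R7=17^2=19
after AND R7, 31: R7=19&31=19
after ADD R7, 17: R7=19+17=36
after SUB R4, 1: R4=2-1=1
CMP R4, 0  (cmp 1,0)
JNZ loop: taken
after XOR R7, R4: R7=36^1=37
after AND R7, 31: R7=37&31=5
after ADD R7, 17: R7=5+17=22
after SUB R4, 1: R4=1-1=0
CMP R4, 0  (cmp 0,0)
JNZ loop: not taken
after SUB R7, 12: R7=22-12=10
halt.
Total executed instructions: 35.

35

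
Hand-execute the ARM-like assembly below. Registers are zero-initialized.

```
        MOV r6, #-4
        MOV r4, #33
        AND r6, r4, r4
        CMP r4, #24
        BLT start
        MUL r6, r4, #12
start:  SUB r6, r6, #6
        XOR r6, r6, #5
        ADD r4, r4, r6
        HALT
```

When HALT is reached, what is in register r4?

420

r6=-4
r4=33
r6=33&33=33
CMP r4, #24  (cmp 33,24)
BLT start: not taken
r6=33*12=396
r6=396-6=390
r6=390^5=387
r4=33+387=420
halt.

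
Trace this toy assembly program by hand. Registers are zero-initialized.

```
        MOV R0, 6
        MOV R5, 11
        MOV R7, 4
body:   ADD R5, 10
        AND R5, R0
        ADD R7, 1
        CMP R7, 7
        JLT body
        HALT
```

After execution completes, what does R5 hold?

MOV R0, 6 → R0=6
MOV R5, 11 → R5=11
MOV R7, 4 → R7=4
ADD R5, 10 → R5=11+10=21
AND R5, R0 → R5=21&6=4
ADD R7, 1 → R7=4+1=5
CMP R7, 7  (cmp 5,7)
JLT body: taken
ADD R5, 10 → R5=4+10=14
AND R5, R0 → R5=14&6=6
ADD R7, 1 → R7=5+1=6
CMP R7, 7  (cmp 6,7)
JLT body: taken
ADD R5, 10 → R5=6+10=16
AND R5, R0 → R5=16&6=0
ADD R7, 1 → R7=6+1=7
CMP R7, 7  (cmp 7,7)
JLT body: not taken
halt.

0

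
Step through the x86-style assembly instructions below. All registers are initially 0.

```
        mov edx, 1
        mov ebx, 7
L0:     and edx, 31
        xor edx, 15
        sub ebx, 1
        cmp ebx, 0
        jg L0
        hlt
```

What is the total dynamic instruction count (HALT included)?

after mov edx, 1: edx=1
after mov ebx, 7: ebx=7
after and edx, 31: edx=1&31=1
after xor edx, 15: edx=1^15=14
after sub ebx, 1: ebx=7-1=6
cmp ebx, 0  (cmp 6,0)
jg L0: taken
after and edx, 31: edx=14&31=14
after xor edx, 15: edx=14^15=1
after sub ebx, 1: ebx=6-1=5
cmp ebx, 0  (cmp 5,0)
jg L0: taken
after and edx, 31: edx=1&31=1
after xor edx, 15: edx=1^15=14
after sub ebx, 1: ebx=5-1=4
cmp ebx, 0  (cmp 4,0)
jg L0: taken
after and edx, 31: edx=14&31=14
after xor edx, 15: edx=14^15=1
after sub ebx, 1: ebx=4-1=3
cmp ebx, 0  (cmp 3,0)
jg L0: taken
after and edx, 31: edx=1&31=1
after xor edx, 15: edx=1^15=14
after sub ebx, 1: ebx=3-1=2
cmp ebx, 0  (cmp 2,0)
jg L0: taken
after and edx, 31: edx=14&31=14
after xor edx, 15: edx=14^15=1
after sub ebx, 1: ebx=2-1=1
cmp ebx, 0  (cmp 1,0)
jg L0: taken
after and edx, 31: edx=1&31=1
after xor edx, 15: edx=1^15=14
after sub ebx, 1: ebx=1-1=0
cmp ebx, 0  (cmp 0,0)
jg L0: not taken
halt.
Total executed instructions: 38.

38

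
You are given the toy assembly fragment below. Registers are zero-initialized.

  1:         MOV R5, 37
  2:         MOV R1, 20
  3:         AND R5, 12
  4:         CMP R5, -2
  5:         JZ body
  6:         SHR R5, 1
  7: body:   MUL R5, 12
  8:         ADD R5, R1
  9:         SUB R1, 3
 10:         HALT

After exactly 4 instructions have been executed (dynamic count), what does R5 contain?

4

R5=37
R1=20
R5=37&12=4
CMP R5, -2  (cmp 4,-2)
After step 4: R5 = 4.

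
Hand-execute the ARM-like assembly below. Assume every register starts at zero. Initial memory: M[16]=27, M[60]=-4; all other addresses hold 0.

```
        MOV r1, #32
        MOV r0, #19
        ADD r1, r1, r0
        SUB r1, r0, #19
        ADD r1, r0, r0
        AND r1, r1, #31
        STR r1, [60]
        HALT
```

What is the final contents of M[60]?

r1=32
r0=19
r1=32+19=51
r1=19-19=0
r1=19+19=38
r1=38&31=6
STR r1, [60] → M[60]=6
halt.

6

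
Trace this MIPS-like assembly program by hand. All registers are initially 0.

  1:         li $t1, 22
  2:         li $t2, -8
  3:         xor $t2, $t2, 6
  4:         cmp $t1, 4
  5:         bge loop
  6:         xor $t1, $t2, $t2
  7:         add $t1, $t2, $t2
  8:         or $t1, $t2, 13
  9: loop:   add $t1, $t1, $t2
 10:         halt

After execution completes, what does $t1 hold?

after li $t1, 22: $t1=22
after li $t2, -8: $t2=-8
after xor $t2, $t2, 6: $t2=(-8)^6=-2
cmp $t1, 4  (cmp 22,4)
bge loop: taken
after add $t1, $t1, $t2: $t1=22+(-2)=20
halt.

20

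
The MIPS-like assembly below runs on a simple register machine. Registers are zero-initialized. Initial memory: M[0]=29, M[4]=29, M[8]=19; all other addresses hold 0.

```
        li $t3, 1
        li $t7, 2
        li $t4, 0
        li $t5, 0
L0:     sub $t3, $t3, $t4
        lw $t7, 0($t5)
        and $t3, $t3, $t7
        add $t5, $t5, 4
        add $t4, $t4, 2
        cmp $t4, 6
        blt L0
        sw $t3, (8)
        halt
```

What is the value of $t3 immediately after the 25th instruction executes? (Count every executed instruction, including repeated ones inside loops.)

17

li $t3, 1 → $t3=1
li $t7, 2 → $t7=2
li $t4, 0 → $t4=0
li $t5, 0 → $t5=0
sub $t3, $t3, $t4 → $t3=1-0=1
lw $t7, 0($t5) → $t7=M[0]=29
and $t3, $t3, $t7 → $t3=1&29=1
add $t5, $t5, 4 → $t5=0+4=4
add $t4, $t4, 2 → $t4=0+2=2
cmp $t4, 6  (cmp 2,6)
blt L0: taken
sub $t3, $t3, $t4 → $t3=1-2=-1
lw $t7, 0($t5) → $t7=M[4]=29
and $t3, $t3, $t7 → $t3=(-1)&29=29
add $t5, $t5, 4 → $t5=4+4=8
add $t4, $t4, 2 → $t4=2+2=4
cmp $t4, 6  (cmp 4,6)
blt L0: taken
sub $t3, $t3, $t4 → $t3=29-4=25
lw $t7, 0($t5) → $t7=M[8]=19
and $t3, $t3, $t7 → $t3=25&19=17
add $t5, $t5, 4 → $t5=8+4=12
add $t4, $t4, 2 → $t4=4+2=6
cmp $t4, 6  (cmp 6,6)
blt L0: not taken
After step 25: $t3 = 17.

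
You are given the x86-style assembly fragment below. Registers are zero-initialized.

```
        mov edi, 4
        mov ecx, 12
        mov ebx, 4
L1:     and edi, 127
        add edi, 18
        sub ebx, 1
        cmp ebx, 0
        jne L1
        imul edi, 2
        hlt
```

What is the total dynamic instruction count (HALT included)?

25

edi=4
ecx=12
ebx=4
edi=4&127=4
edi=4+18=22
ebx=4-1=3
cmp ebx, 0  (cmp 3,0)
jne L1: taken
edi=22&127=22
edi=22+18=40
ebx=3-1=2
cmp ebx, 0  (cmp 2,0)
jne L1: taken
edi=40&127=40
edi=40+18=58
ebx=2-1=1
cmp ebx, 0  (cmp 1,0)
jne L1: taken
edi=58&127=58
edi=58+18=76
ebx=1-1=0
cmp ebx, 0  (cmp 0,0)
jne L1: not taken
edi=76*2=152
halt.
Total executed instructions: 25.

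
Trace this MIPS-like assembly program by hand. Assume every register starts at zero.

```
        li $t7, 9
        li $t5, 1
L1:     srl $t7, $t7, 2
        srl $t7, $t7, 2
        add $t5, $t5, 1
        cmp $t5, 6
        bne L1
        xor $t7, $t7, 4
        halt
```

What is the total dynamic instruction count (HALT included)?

li $t7, 9 → $t7=9
li $t5, 1 → $t5=1
srl $t7, $t7, 2 → $t7=9>>2=2
srl $t7, $t7, 2 → $t7=2>>2=0
add $t5, $t5, 1 → $t5=1+1=2
cmp $t5, 6  (cmp 2,6)
bne L1: taken
srl $t7, $t7, 2 → $t7=0>>2=0
srl $t7, $t7, 2 → $t7=0>>2=0
add $t5, $t5, 1 → $t5=2+1=3
cmp $t5, 6  (cmp 3,6)
bne L1: taken
srl $t7, $t7, 2 → $t7=0>>2=0
srl $t7, $t7, 2 → $t7=0>>2=0
add $t5, $t5, 1 → $t5=3+1=4
cmp $t5, 6  (cmp 4,6)
bne L1: taken
srl $t7, $t7, 2 → $t7=0>>2=0
srl $t7, $t7, 2 → $t7=0>>2=0
add $t5, $t5, 1 → $t5=4+1=5
cmp $t5, 6  (cmp 5,6)
bne L1: taken
srl $t7, $t7, 2 → $t7=0>>2=0
srl $t7, $t7, 2 → $t7=0>>2=0
add $t5, $t5, 1 → $t5=5+1=6
cmp $t5, 6  (cmp 6,6)
bne L1: not taken
xor $t7, $t7, 4 → $t7=0^4=4
halt.
Total executed instructions: 29.

29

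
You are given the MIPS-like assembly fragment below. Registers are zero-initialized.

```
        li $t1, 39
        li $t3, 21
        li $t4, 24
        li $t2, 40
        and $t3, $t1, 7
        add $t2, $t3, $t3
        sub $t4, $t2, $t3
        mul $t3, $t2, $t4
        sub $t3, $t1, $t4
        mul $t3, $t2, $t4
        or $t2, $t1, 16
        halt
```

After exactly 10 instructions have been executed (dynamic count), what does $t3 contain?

98

after li $t1, 39: $t1=39
after li $t3, 21: $t3=21
after li $t4, 24: $t4=24
after li $t2, 40: $t2=40
after and $t3, $t1, 7: $t3=39&7=7
after add $t2, $t3, $t3: $t2=7+7=14
after sub $t4, $t2, $t3: $t4=14-7=7
after mul $t3, $t2, $t4: $t3=14*7=98
after sub $t3, $t1, $t4: $t3=39-7=32
after mul $t3, $t2, $t4: $t3=14*7=98
After step 10: $t3 = 98.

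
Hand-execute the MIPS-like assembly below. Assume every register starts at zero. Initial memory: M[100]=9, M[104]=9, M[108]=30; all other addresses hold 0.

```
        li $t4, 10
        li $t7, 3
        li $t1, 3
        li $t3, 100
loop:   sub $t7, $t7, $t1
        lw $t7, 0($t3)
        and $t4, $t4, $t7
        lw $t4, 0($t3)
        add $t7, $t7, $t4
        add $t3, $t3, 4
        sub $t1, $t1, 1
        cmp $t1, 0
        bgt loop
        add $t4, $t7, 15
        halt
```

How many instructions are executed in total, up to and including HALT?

$t4=10
$t7=3
$t1=3
$t3=100
$t7=3-3=0
$t7=M[100]=9
$t4=10&9=8
$t4=M[100]=9
$t7=9+9=18
$t3=100+4=104
$t1=3-1=2
cmp $t1, 0  (cmp 2,0)
bgt loop: taken
$t7=18-2=16
$t7=M[104]=9
$t4=9&9=9
$t4=M[104]=9
$t7=9+9=18
$t3=104+4=108
$t1=2-1=1
cmp $t1, 0  (cmp 1,0)
bgt loop: taken
$t7=18-1=17
$t7=M[108]=30
$t4=9&30=8
$t4=M[108]=30
$t7=30+30=60
$t3=108+4=112
$t1=1-1=0
cmp $t1, 0  (cmp 0,0)
bgt loop: not taken
$t4=60+15=75
halt.
Total executed instructions: 33.

33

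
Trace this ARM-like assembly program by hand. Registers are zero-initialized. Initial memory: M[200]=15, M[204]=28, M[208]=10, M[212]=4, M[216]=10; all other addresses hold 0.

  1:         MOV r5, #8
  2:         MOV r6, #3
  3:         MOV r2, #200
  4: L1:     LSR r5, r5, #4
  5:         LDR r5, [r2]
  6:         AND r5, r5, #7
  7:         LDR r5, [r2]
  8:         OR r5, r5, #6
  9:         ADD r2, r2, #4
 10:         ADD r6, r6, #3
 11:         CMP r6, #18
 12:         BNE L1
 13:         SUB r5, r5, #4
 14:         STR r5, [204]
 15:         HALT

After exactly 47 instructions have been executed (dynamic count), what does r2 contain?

r5=8
r6=3
r2=200
r5=8>>4=0
r5=M[200]=15
r5=15&7=7
r5=M[200]=15
r5=15|6=15
r2=200+4=204
r6=3+3=6
CMP r6, #18  (cmp 6,18)
BNE L1: taken
r5=15>>4=0
r5=M[204]=28
r5=28&7=4
r5=M[204]=28
r5=28|6=30
r2=204+4=208
r6=6+3=9
CMP r6, #18  (cmp 9,18)
BNE L1: taken
r5=30>>4=1
r5=M[208]=10
r5=10&7=2
r5=M[208]=10
r5=10|6=14
r2=208+4=212
r6=9+3=12
CMP r6, #18  (cmp 12,18)
BNE L1: taken
r5=14>>4=0
r5=M[212]=4
r5=4&7=4
r5=M[212]=4
r5=4|6=6
r2=212+4=216
r6=12+3=15
CMP r6, #18  (cmp 15,18)
BNE L1: taken
r5=6>>4=0
r5=M[216]=10
r5=10&7=2
r5=M[216]=10
r5=10|6=14
r2=216+4=220
r6=15+3=18
CMP r6, #18  (cmp 18,18)
After step 47: r2 = 220.

220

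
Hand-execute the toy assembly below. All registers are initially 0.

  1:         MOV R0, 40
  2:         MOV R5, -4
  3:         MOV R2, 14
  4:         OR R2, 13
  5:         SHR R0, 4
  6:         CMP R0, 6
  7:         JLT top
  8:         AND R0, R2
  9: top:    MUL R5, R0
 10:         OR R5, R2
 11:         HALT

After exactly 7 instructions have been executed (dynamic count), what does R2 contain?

R0=40
R5=-4
R2=14
R2=14|13=15
R0=40>>4=2
CMP R0, 6  (cmp 2,6)
JLT top: taken
After step 7: R2 = 15.

15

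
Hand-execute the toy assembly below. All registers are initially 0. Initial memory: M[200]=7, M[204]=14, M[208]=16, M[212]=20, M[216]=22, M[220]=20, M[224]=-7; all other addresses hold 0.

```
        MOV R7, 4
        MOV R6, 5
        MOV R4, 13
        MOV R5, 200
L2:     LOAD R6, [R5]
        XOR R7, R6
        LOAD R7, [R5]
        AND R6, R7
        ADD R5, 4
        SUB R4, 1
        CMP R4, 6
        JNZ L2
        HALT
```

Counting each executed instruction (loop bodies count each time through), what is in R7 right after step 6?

3

MOV R7, 4 → R7=4
MOV R6, 5 → R6=5
MOV R4, 13 → R4=13
MOV R5, 200 → R5=200
LOAD R6, [R5] → R6=M[200]=7
XOR R7, R6 → R7=4^7=3
After step 6: R7 = 3.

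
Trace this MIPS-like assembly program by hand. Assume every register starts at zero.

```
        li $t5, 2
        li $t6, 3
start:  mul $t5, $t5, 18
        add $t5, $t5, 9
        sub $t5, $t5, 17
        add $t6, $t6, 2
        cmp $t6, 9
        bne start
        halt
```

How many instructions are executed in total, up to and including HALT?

21

$t5=2
$t6=3
$t5=2*18=36
$t5=36+9=45
$t5=45-17=28
$t6=3+2=5
cmp $t6, 9  (cmp 5,9)
bne start: taken
$t5=28*18=504
$t5=504+9=513
$t5=513-17=496
$t6=5+2=7
cmp $t6, 9  (cmp 7,9)
bne start: taken
$t5=496*18=8928
$t5=8928+9=8937
$t5=8937-17=8920
$t6=7+2=9
cmp $t6, 9  (cmp 9,9)
bne start: not taken
halt.
Total executed instructions: 21.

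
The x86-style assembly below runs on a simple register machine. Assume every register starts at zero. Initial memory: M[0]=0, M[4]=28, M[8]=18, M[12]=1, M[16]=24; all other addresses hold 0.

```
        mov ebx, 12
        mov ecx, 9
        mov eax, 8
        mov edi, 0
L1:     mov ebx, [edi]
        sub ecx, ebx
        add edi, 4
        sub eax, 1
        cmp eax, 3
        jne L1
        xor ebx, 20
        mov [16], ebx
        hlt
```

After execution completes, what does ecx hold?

ebx=12
ecx=9
eax=8
edi=0
ebx=M[0]=0
ecx=9-0=9
edi=0+4=4
eax=8-1=7
cmp eax, 3  (cmp 7,3)
jne L1: taken
ebx=M[4]=28
ecx=9-28=-19
edi=4+4=8
eax=7-1=6
cmp eax, 3  (cmp 6,3)
jne L1: taken
ebx=M[8]=18
ecx=(-19)-18=-37
edi=8+4=12
eax=6-1=5
cmp eax, 3  (cmp 5,3)
jne L1: taken
ebx=M[12]=1
ecx=(-37)-1=-38
edi=12+4=16
eax=5-1=4
cmp eax, 3  (cmp 4,3)
jne L1: taken
ebx=M[16]=24
ecx=(-38)-24=-62
edi=16+4=20
eax=4-1=3
cmp eax, 3  (cmp 3,3)
jne L1: not taken
ebx=24^20=12
mov [16], ebx → M[16]=12
halt.

-62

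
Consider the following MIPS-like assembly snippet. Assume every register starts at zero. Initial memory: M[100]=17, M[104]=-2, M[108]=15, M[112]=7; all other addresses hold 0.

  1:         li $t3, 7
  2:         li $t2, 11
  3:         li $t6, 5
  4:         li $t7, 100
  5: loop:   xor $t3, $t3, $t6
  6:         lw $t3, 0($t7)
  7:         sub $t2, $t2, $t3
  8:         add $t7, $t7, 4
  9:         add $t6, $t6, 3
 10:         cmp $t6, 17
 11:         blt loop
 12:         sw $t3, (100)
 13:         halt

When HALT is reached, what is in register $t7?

116

after li $t3, 7: $t3=7
after li $t2, 11: $t2=11
after li $t6, 5: $t6=5
after li $t7, 100: $t7=100
after xor $t3, $t3, $t6: $t3=7^5=2
after lw $t3, 0($t7): $t3=M[100]=17
after sub $t2, $t2, $t3: $t2=11-17=-6
after add $t7, $t7, 4: $t7=100+4=104
after add $t6, $t6, 3: $t6=5+3=8
cmp $t6, 17  (cmp 8,17)
blt loop: taken
after xor $t3, $t3, $t6: $t3=17^8=25
after lw $t3, 0($t7): $t3=M[104]=-2
after sub $t2, $t2, $t3: $t2=(-6)-(-2)=-4
after add $t7, $t7, 4: $t7=104+4=108
after add $t6, $t6, 3: $t6=8+3=11
cmp $t6, 17  (cmp 11,17)
blt loop: taken
after xor $t3, $t3, $t6: $t3=(-2)^11=-11
after lw $t3, 0($t7): $t3=M[108]=15
after sub $t2, $t2, $t3: $t2=(-4)-15=-19
after add $t7, $t7, 4: $t7=108+4=112
after add $t6, $t6, 3: $t6=11+3=14
cmp $t6, 17  (cmp 14,17)
blt loop: taken
after xor $t3, $t3, $t6: $t3=15^14=1
after lw $t3, 0($t7): $t3=M[112]=7
after sub $t2, $t2, $t3: $t2=(-19)-7=-26
after add $t7, $t7, 4: $t7=112+4=116
after add $t6, $t6, 3: $t6=14+3=17
cmp $t6, 17  (cmp 17,17)
blt loop: not taken
sw $t3, (100) → M[100]=7
halt.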